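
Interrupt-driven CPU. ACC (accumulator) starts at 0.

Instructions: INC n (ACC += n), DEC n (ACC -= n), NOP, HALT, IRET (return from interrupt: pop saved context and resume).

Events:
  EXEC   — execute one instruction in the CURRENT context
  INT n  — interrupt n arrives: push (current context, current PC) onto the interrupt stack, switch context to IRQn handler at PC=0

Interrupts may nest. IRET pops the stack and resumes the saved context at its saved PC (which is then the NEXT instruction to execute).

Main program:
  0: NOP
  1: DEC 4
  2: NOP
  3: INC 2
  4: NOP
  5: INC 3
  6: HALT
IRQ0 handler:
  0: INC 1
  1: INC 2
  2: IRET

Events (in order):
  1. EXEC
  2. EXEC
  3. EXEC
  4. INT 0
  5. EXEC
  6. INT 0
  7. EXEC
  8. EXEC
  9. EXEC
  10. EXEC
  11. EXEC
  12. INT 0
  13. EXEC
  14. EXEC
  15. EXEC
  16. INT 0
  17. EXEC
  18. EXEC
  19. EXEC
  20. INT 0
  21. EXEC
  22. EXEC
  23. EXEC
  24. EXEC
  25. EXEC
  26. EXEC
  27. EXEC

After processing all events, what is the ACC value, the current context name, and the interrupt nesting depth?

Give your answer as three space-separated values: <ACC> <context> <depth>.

Event 1 (EXEC): [MAIN] PC=0: NOP
Event 2 (EXEC): [MAIN] PC=1: DEC 4 -> ACC=-4
Event 3 (EXEC): [MAIN] PC=2: NOP
Event 4 (INT 0): INT 0 arrives: push (MAIN, PC=3), enter IRQ0 at PC=0 (depth now 1)
Event 5 (EXEC): [IRQ0] PC=0: INC 1 -> ACC=-3
Event 6 (INT 0): INT 0 arrives: push (IRQ0, PC=1), enter IRQ0 at PC=0 (depth now 2)
Event 7 (EXEC): [IRQ0] PC=0: INC 1 -> ACC=-2
Event 8 (EXEC): [IRQ0] PC=1: INC 2 -> ACC=0
Event 9 (EXEC): [IRQ0] PC=2: IRET -> resume IRQ0 at PC=1 (depth now 1)
Event 10 (EXEC): [IRQ0] PC=1: INC 2 -> ACC=2
Event 11 (EXEC): [IRQ0] PC=2: IRET -> resume MAIN at PC=3 (depth now 0)
Event 12 (INT 0): INT 0 arrives: push (MAIN, PC=3), enter IRQ0 at PC=0 (depth now 1)
Event 13 (EXEC): [IRQ0] PC=0: INC 1 -> ACC=3
Event 14 (EXEC): [IRQ0] PC=1: INC 2 -> ACC=5
Event 15 (EXEC): [IRQ0] PC=2: IRET -> resume MAIN at PC=3 (depth now 0)
Event 16 (INT 0): INT 0 arrives: push (MAIN, PC=3), enter IRQ0 at PC=0 (depth now 1)
Event 17 (EXEC): [IRQ0] PC=0: INC 1 -> ACC=6
Event 18 (EXEC): [IRQ0] PC=1: INC 2 -> ACC=8
Event 19 (EXEC): [IRQ0] PC=2: IRET -> resume MAIN at PC=3 (depth now 0)
Event 20 (INT 0): INT 0 arrives: push (MAIN, PC=3), enter IRQ0 at PC=0 (depth now 1)
Event 21 (EXEC): [IRQ0] PC=0: INC 1 -> ACC=9
Event 22 (EXEC): [IRQ0] PC=1: INC 2 -> ACC=11
Event 23 (EXEC): [IRQ0] PC=2: IRET -> resume MAIN at PC=3 (depth now 0)
Event 24 (EXEC): [MAIN] PC=3: INC 2 -> ACC=13
Event 25 (EXEC): [MAIN] PC=4: NOP
Event 26 (EXEC): [MAIN] PC=5: INC 3 -> ACC=16
Event 27 (EXEC): [MAIN] PC=6: HALT

Answer: 16 MAIN 0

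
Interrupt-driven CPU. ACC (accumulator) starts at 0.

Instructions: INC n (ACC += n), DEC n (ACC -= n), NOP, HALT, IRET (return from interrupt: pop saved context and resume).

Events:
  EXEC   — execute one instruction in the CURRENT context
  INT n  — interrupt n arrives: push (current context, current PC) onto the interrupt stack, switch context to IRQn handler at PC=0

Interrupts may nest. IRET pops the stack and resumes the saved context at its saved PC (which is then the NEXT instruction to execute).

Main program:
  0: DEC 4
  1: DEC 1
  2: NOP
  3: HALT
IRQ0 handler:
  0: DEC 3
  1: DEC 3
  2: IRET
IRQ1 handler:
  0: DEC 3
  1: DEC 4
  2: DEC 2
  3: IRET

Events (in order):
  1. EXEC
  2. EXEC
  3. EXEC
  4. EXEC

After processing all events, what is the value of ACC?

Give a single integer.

Event 1 (EXEC): [MAIN] PC=0: DEC 4 -> ACC=-4
Event 2 (EXEC): [MAIN] PC=1: DEC 1 -> ACC=-5
Event 3 (EXEC): [MAIN] PC=2: NOP
Event 4 (EXEC): [MAIN] PC=3: HALT

Answer: -5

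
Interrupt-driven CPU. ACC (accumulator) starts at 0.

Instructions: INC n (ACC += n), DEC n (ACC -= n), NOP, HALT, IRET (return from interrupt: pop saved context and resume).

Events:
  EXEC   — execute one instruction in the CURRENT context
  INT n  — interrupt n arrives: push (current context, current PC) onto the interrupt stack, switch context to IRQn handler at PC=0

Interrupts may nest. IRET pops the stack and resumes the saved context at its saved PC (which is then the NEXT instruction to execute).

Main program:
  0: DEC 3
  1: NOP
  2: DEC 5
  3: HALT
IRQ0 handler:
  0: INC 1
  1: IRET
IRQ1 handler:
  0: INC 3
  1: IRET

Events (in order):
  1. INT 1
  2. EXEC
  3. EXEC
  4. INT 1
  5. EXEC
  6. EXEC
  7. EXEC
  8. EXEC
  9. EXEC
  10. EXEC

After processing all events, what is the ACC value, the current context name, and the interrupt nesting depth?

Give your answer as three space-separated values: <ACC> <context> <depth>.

Event 1 (INT 1): INT 1 arrives: push (MAIN, PC=0), enter IRQ1 at PC=0 (depth now 1)
Event 2 (EXEC): [IRQ1] PC=0: INC 3 -> ACC=3
Event 3 (EXEC): [IRQ1] PC=1: IRET -> resume MAIN at PC=0 (depth now 0)
Event 4 (INT 1): INT 1 arrives: push (MAIN, PC=0), enter IRQ1 at PC=0 (depth now 1)
Event 5 (EXEC): [IRQ1] PC=0: INC 3 -> ACC=6
Event 6 (EXEC): [IRQ1] PC=1: IRET -> resume MAIN at PC=0 (depth now 0)
Event 7 (EXEC): [MAIN] PC=0: DEC 3 -> ACC=3
Event 8 (EXEC): [MAIN] PC=1: NOP
Event 9 (EXEC): [MAIN] PC=2: DEC 5 -> ACC=-2
Event 10 (EXEC): [MAIN] PC=3: HALT

Answer: -2 MAIN 0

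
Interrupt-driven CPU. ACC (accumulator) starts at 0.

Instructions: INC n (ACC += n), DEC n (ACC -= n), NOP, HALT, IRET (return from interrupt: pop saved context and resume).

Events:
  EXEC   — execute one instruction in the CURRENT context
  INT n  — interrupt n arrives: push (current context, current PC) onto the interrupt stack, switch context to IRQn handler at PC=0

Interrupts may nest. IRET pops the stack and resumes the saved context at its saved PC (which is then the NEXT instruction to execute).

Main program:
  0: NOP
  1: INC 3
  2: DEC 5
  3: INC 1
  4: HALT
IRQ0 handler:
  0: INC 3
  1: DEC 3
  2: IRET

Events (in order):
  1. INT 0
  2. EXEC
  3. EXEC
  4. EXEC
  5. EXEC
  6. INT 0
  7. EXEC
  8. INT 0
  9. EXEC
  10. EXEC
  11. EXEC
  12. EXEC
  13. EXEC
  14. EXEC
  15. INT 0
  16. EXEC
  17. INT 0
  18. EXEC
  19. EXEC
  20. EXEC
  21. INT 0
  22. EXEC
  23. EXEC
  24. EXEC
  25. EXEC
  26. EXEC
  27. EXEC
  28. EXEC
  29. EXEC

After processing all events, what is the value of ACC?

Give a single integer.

Event 1 (INT 0): INT 0 arrives: push (MAIN, PC=0), enter IRQ0 at PC=0 (depth now 1)
Event 2 (EXEC): [IRQ0] PC=0: INC 3 -> ACC=3
Event 3 (EXEC): [IRQ0] PC=1: DEC 3 -> ACC=0
Event 4 (EXEC): [IRQ0] PC=2: IRET -> resume MAIN at PC=0 (depth now 0)
Event 5 (EXEC): [MAIN] PC=0: NOP
Event 6 (INT 0): INT 0 arrives: push (MAIN, PC=1), enter IRQ0 at PC=0 (depth now 1)
Event 7 (EXEC): [IRQ0] PC=0: INC 3 -> ACC=3
Event 8 (INT 0): INT 0 arrives: push (IRQ0, PC=1), enter IRQ0 at PC=0 (depth now 2)
Event 9 (EXEC): [IRQ0] PC=0: INC 3 -> ACC=6
Event 10 (EXEC): [IRQ0] PC=1: DEC 3 -> ACC=3
Event 11 (EXEC): [IRQ0] PC=2: IRET -> resume IRQ0 at PC=1 (depth now 1)
Event 12 (EXEC): [IRQ0] PC=1: DEC 3 -> ACC=0
Event 13 (EXEC): [IRQ0] PC=2: IRET -> resume MAIN at PC=1 (depth now 0)
Event 14 (EXEC): [MAIN] PC=1: INC 3 -> ACC=3
Event 15 (INT 0): INT 0 arrives: push (MAIN, PC=2), enter IRQ0 at PC=0 (depth now 1)
Event 16 (EXEC): [IRQ0] PC=0: INC 3 -> ACC=6
Event 17 (INT 0): INT 0 arrives: push (IRQ0, PC=1), enter IRQ0 at PC=0 (depth now 2)
Event 18 (EXEC): [IRQ0] PC=0: INC 3 -> ACC=9
Event 19 (EXEC): [IRQ0] PC=1: DEC 3 -> ACC=6
Event 20 (EXEC): [IRQ0] PC=2: IRET -> resume IRQ0 at PC=1 (depth now 1)
Event 21 (INT 0): INT 0 arrives: push (IRQ0, PC=1), enter IRQ0 at PC=0 (depth now 2)
Event 22 (EXEC): [IRQ0] PC=0: INC 3 -> ACC=9
Event 23 (EXEC): [IRQ0] PC=1: DEC 3 -> ACC=6
Event 24 (EXEC): [IRQ0] PC=2: IRET -> resume IRQ0 at PC=1 (depth now 1)
Event 25 (EXEC): [IRQ0] PC=1: DEC 3 -> ACC=3
Event 26 (EXEC): [IRQ0] PC=2: IRET -> resume MAIN at PC=2 (depth now 0)
Event 27 (EXEC): [MAIN] PC=2: DEC 5 -> ACC=-2
Event 28 (EXEC): [MAIN] PC=3: INC 1 -> ACC=-1
Event 29 (EXEC): [MAIN] PC=4: HALT

Answer: -1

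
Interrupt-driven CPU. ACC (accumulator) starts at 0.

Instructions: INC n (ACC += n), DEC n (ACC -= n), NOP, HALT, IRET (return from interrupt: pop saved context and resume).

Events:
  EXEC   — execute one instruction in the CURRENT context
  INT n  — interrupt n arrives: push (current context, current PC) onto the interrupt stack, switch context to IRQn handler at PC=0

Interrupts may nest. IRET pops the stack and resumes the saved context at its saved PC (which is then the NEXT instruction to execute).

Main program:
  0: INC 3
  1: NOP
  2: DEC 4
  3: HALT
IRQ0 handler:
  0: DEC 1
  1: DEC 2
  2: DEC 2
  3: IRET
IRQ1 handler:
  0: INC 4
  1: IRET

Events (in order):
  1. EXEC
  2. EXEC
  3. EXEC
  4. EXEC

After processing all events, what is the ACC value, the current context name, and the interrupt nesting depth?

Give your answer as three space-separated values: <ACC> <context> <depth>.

Answer: -1 MAIN 0

Derivation:
Event 1 (EXEC): [MAIN] PC=0: INC 3 -> ACC=3
Event 2 (EXEC): [MAIN] PC=1: NOP
Event 3 (EXEC): [MAIN] PC=2: DEC 4 -> ACC=-1
Event 4 (EXEC): [MAIN] PC=3: HALT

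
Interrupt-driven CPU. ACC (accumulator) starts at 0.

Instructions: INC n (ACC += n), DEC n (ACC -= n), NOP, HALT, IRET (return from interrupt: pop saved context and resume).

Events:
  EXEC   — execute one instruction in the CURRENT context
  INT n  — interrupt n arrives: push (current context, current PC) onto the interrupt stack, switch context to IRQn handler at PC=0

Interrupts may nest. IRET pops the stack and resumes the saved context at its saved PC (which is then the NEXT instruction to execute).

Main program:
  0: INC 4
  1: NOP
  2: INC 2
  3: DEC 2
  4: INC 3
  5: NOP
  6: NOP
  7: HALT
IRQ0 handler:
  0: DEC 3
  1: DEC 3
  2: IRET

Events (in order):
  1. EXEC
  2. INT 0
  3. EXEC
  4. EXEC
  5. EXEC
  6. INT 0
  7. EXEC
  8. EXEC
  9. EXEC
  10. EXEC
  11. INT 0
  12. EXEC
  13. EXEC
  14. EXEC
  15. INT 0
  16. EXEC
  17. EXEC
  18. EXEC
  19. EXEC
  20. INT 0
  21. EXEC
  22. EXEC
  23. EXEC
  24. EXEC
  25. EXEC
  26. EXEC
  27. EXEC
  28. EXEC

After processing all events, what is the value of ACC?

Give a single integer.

Answer: -23

Derivation:
Event 1 (EXEC): [MAIN] PC=0: INC 4 -> ACC=4
Event 2 (INT 0): INT 0 arrives: push (MAIN, PC=1), enter IRQ0 at PC=0 (depth now 1)
Event 3 (EXEC): [IRQ0] PC=0: DEC 3 -> ACC=1
Event 4 (EXEC): [IRQ0] PC=1: DEC 3 -> ACC=-2
Event 5 (EXEC): [IRQ0] PC=2: IRET -> resume MAIN at PC=1 (depth now 0)
Event 6 (INT 0): INT 0 arrives: push (MAIN, PC=1), enter IRQ0 at PC=0 (depth now 1)
Event 7 (EXEC): [IRQ0] PC=0: DEC 3 -> ACC=-5
Event 8 (EXEC): [IRQ0] PC=1: DEC 3 -> ACC=-8
Event 9 (EXEC): [IRQ0] PC=2: IRET -> resume MAIN at PC=1 (depth now 0)
Event 10 (EXEC): [MAIN] PC=1: NOP
Event 11 (INT 0): INT 0 arrives: push (MAIN, PC=2), enter IRQ0 at PC=0 (depth now 1)
Event 12 (EXEC): [IRQ0] PC=0: DEC 3 -> ACC=-11
Event 13 (EXEC): [IRQ0] PC=1: DEC 3 -> ACC=-14
Event 14 (EXEC): [IRQ0] PC=2: IRET -> resume MAIN at PC=2 (depth now 0)
Event 15 (INT 0): INT 0 arrives: push (MAIN, PC=2), enter IRQ0 at PC=0 (depth now 1)
Event 16 (EXEC): [IRQ0] PC=0: DEC 3 -> ACC=-17
Event 17 (EXEC): [IRQ0] PC=1: DEC 3 -> ACC=-20
Event 18 (EXEC): [IRQ0] PC=2: IRET -> resume MAIN at PC=2 (depth now 0)
Event 19 (EXEC): [MAIN] PC=2: INC 2 -> ACC=-18
Event 20 (INT 0): INT 0 arrives: push (MAIN, PC=3), enter IRQ0 at PC=0 (depth now 1)
Event 21 (EXEC): [IRQ0] PC=0: DEC 3 -> ACC=-21
Event 22 (EXEC): [IRQ0] PC=1: DEC 3 -> ACC=-24
Event 23 (EXEC): [IRQ0] PC=2: IRET -> resume MAIN at PC=3 (depth now 0)
Event 24 (EXEC): [MAIN] PC=3: DEC 2 -> ACC=-26
Event 25 (EXEC): [MAIN] PC=4: INC 3 -> ACC=-23
Event 26 (EXEC): [MAIN] PC=5: NOP
Event 27 (EXEC): [MAIN] PC=6: NOP
Event 28 (EXEC): [MAIN] PC=7: HALT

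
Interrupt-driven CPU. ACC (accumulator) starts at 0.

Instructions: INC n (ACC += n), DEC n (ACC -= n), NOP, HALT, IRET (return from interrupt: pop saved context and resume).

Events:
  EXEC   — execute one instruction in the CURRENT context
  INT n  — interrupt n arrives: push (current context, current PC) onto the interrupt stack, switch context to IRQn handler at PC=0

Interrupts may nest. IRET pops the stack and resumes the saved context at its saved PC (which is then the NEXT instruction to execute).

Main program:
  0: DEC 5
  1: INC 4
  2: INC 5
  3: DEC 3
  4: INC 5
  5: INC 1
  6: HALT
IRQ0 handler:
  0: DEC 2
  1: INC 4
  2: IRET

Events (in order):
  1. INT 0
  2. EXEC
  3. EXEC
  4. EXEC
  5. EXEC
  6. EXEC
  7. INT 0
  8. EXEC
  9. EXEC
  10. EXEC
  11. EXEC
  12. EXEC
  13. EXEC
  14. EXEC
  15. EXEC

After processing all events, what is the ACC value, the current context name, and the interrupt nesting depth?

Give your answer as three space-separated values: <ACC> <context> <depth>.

Answer: 11 MAIN 0

Derivation:
Event 1 (INT 0): INT 0 arrives: push (MAIN, PC=0), enter IRQ0 at PC=0 (depth now 1)
Event 2 (EXEC): [IRQ0] PC=0: DEC 2 -> ACC=-2
Event 3 (EXEC): [IRQ0] PC=1: INC 4 -> ACC=2
Event 4 (EXEC): [IRQ0] PC=2: IRET -> resume MAIN at PC=0 (depth now 0)
Event 5 (EXEC): [MAIN] PC=0: DEC 5 -> ACC=-3
Event 6 (EXEC): [MAIN] PC=1: INC 4 -> ACC=1
Event 7 (INT 0): INT 0 arrives: push (MAIN, PC=2), enter IRQ0 at PC=0 (depth now 1)
Event 8 (EXEC): [IRQ0] PC=0: DEC 2 -> ACC=-1
Event 9 (EXEC): [IRQ0] PC=1: INC 4 -> ACC=3
Event 10 (EXEC): [IRQ0] PC=2: IRET -> resume MAIN at PC=2 (depth now 0)
Event 11 (EXEC): [MAIN] PC=2: INC 5 -> ACC=8
Event 12 (EXEC): [MAIN] PC=3: DEC 3 -> ACC=5
Event 13 (EXEC): [MAIN] PC=4: INC 5 -> ACC=10
Event 14 (EXEC): [MAIN] PC=5: INC 1 -> ACC=11
Event 15 (EXEC): [MAIN] PC=6: HALT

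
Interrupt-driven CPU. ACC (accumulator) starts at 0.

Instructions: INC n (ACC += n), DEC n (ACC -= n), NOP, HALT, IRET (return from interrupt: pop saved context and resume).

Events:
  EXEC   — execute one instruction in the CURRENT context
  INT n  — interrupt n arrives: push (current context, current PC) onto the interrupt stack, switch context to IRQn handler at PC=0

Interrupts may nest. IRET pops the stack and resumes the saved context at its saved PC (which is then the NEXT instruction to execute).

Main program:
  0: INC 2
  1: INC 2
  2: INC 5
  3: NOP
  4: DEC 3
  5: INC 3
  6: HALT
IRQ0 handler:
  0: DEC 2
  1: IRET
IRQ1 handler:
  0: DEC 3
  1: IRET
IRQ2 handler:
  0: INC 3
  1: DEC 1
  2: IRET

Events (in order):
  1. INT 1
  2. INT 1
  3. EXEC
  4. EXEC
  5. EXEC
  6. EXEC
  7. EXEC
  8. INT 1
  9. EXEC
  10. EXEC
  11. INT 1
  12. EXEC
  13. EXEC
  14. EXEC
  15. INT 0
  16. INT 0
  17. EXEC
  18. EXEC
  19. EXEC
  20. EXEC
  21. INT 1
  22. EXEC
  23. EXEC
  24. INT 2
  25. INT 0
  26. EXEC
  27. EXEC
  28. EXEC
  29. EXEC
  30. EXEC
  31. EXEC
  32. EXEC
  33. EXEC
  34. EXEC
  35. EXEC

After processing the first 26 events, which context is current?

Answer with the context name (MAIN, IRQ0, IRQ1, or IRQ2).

Event 1 (INT 1): INT 1 arrives: push (MAIN, PC=0), enter IRQ1 at PC=0 (depth now 1)
Event 2 (INT 1): INT 1 arrives: push (IRQ1, PC=0), enter IRQ1 at PC=0 (depth now 2)
Event 3 (EXEC): [IRQ1] PC=0: DEC 3 -> ACC=-3
Event 4 (EXEC): [IRQ1] PC=1: IRET -> resume IRQ1 at PC=0 (depth now 1)
Event 5 (EXEC): [IRQ1] PC=0: DEC 3 -> ACC=-6
Event 6 (EXEC): [IRQ1] PC=1: IRET -> resume MAIN at PC=0 (depth now 0)
Event 7 (EXEC): [MAIN] PC=0: INC 2 -> ACC=-4
Event 8 (INT 1): INT 1 arrives: push (MAIN, PC=1), enter IRQ1 at PC=0 (depth now 1)
Event 9 (EXEC): [IRQ1] PC=0: DEC 3 -> ACC=-7
Event 10 (EXEC): [IRQ1] PC=1: IRET -> resume MAIN at PC=1 (depth now 0)
Event 11 (INT 1): INT 1 arrives: push (MAIN, PC=1), enter IRQ1 at PC=0 (depth now 1)
Event 12 (EXEC): [IRQ1] PC=0: DEC 3 -> ACC=-10
Event 13 (EXEC): [IRQ1] PC=1: IRET -> resume MAIN at PC=1 (depth now 0)
Event 14 (EXEC): [MAIN] PC=1: INC 2 -> ACC=-8
Event 15 (INT 0): INT 0 arrives: push (MAIN, PC=2), enter IRQ0 at PC=0 (depth now 1)
Event 16 (INT 0): INT 0 arrives: push (IRQ0, PC=0), enter IRQ0 at PC=0 (depth now 2)
Event 17 (EXEC): [IRQ0] PC=0: DEC 2 -> ACC=-10
Event 18 (EXEC): [IRQ0] PC=1: IRET -> resume IRQ0 at PC=0 (depth now 1)
Event 19 (EXEC): [IRQ0] PC=0: DEC 2 -> ACC=-12
Event 20 (EXEC): [IRQ0] PC=1: IRET -> resume MAIN at PC=2 (depth now 0)
Event 21 (INT 1): INT 1 arrives: push (MAIN, PC=2), enter IRQ1 at PC=0 (depth now 1)
Event 22 (EXEC): [IRQ1] PC=0: DEC 3 -> ACC=-15
Event 23 (EXEC): [IRQ1] PC=1: IRET -> resume MAIN at PC=2 (depth now 0)
Event 24 (INT 2): INT 2 arrives: push (MAIN, PC=2), enter IRQ2 at PC=0 (depth now 1)
Event 25 (INT 0): INT 0 arrives: push (IRQ2, PC=0), enter IRQ0 at PC=0 (depth now 2)
Event 26 (EXEC): [IRQ0] PC=0: DEC 2 -> ACC=-17

Answer: IRQ0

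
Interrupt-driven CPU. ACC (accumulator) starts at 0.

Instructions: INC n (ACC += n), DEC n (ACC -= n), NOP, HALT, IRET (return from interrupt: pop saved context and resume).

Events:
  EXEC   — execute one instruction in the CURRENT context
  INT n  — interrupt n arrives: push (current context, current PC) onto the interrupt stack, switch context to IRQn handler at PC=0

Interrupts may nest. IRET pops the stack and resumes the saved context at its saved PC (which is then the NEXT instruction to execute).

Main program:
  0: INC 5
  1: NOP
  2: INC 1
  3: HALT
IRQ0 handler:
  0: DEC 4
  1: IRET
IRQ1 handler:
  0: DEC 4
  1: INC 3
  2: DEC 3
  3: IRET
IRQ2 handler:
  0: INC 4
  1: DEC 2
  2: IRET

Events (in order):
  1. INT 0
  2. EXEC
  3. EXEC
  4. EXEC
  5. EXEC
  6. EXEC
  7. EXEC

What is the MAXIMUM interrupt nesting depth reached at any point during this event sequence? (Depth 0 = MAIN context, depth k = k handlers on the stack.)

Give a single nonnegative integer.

Event 1 (INT 0): INT 0 arrives: push (MAIN, PC=0), enter IRQ0 at PC=0 (depth now 1) [depth=1]
Event 2 (EXEC): [IRQ0] PC=0: DEC 4 -> ACC=-4 [depth=1]
Event 3 (EXEC): [IRQ0] PC=1: IRET -> resume MAIN at PC=0 (depth now 0) [depth=0]
Event 4 (EXEC): [MAIN] PC=0: INC 5 -> ACC=1 [depth=0]
Event 5 (EXEC): [MAIN] PC=1: NOP [depth=0]
Event 6 (EXEC): [MAIN] PC=2: INC 1 -> ACC=2 [depth=0]
Event 7 (EXEC): [MAIN] PC=3: HALT [depth=0]
Max depth observed: 1

Answer: 1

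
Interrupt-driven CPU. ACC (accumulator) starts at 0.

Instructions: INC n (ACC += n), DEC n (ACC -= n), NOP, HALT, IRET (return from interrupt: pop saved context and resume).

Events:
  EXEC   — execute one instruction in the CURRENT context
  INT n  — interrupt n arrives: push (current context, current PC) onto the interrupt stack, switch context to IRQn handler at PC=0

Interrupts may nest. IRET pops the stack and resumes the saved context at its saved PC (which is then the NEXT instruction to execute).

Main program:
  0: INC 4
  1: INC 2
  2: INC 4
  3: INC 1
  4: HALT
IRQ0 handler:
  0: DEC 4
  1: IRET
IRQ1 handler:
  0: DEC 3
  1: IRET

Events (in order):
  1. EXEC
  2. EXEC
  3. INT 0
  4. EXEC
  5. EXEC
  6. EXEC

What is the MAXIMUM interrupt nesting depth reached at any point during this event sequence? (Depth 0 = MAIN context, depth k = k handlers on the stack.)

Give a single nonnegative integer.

Answer: 1

Derivation:
Event 1 (EXEC): [MAIN] PC=0: INC 4 -> ACC=4 [depth=0]
Event 2 (EXEC): [MAIN] PC=1: INC 2 -> ACC=6 [depth=0]
Event 3 (INT 0): INT 0 arrives: push (MAIN, PC=2), enter IRQ0 at PC=0 (depth now 1) [depth=1]
Event 4 (EXEC): [IRQ0] PC=0: DEC 4 -> ACC=2 [depth=1]
Event 5 (EXEC): [IRQ0] PC=1: IRET -> resume MAIN at PC=2 (depth now 0) [depth=0]
Event 6 (EXEC): [MAIN] PC=2: INC 4 -> ACC=6 [depth=0]
Max depth observed: 1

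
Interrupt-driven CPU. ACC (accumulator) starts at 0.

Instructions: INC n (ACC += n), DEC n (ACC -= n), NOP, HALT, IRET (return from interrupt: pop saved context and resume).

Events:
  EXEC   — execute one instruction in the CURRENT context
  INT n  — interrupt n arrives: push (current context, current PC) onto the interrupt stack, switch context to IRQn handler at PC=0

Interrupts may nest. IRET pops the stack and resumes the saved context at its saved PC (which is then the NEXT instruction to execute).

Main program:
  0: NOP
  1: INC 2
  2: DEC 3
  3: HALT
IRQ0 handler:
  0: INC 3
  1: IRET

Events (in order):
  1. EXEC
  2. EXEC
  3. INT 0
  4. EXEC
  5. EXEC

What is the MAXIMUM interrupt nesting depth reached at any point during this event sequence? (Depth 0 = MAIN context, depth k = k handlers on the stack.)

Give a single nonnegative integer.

Answer: 1

Derivation:
Event 1 (EXEC): [MAIN] PC=0: NOP [depth=0]
Event 2 (EXEC): [MAIN] PC=1: INC 2 -> ACC=2 [depth=0]
Event 3 (INT 0): INT 0 arrives: push (MAIN, PC=2), enter IRQ0 at PC=0 (depth now 1) [depth=1]
Event 4 (EXEC): [IRQ0] PC=0: INC 3 -> ACC=5 [depth=1]
Event 5 (EXEC): [IRQ0] PC=1: IRET -> resume MAIN at PC=2 (depth now 0) [depth=0]
Max depth observed: 1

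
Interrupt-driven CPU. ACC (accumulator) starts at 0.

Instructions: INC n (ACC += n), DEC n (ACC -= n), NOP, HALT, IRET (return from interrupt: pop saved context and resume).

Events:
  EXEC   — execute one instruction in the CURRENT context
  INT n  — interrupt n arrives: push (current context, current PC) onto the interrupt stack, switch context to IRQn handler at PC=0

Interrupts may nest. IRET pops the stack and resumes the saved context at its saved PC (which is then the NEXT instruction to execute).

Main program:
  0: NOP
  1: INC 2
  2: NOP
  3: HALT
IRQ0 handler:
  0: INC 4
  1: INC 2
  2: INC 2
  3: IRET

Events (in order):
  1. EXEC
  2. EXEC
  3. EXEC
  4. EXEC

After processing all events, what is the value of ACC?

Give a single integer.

Event 1 (EXEC): [MAIN] PC=0: NOP
Event 2 (EXEC): [MAIN] PC=1: INC 2 -> ACC=2
Event 3 (EXEC): [MAIN] PC=2: NOP
Event 4 (EXEC): [MAIN] PC=3: HALT

Answer: 2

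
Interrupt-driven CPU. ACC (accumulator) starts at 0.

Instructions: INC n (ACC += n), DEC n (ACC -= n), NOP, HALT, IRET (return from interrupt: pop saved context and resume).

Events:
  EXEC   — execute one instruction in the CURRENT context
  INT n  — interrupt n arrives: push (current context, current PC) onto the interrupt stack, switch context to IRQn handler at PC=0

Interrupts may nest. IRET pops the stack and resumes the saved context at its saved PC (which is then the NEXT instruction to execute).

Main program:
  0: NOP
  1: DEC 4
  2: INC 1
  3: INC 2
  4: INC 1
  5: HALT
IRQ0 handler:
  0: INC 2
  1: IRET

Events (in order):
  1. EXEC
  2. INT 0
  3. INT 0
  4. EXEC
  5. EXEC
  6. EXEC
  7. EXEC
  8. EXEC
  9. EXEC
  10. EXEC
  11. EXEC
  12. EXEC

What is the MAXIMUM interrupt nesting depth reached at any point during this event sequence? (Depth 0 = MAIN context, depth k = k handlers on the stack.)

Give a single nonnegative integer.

Event 1 (EXEC): [MAIN] PC=0: NOP [depth=0]
Event 2 (INT 0): INT 0 arrives: push (MAIN, PC=1), enter IRQ0 at PC=0 (depth now 1) [depth=1]
Event 3 (INT 0): INT 0 arrives: push (IRQ0, PC=0), enter IRQ0 at PC=0 (depth now 2) [depth=2]
Event 4 (EXEC): [IRQ0] PC=0: INC 2 -> ACC=2 [depth=2]
Event 5 (EXEC): [IRQ0] PC=1: IRET -> resume IRQ0 at PC=0 (depth now 1) [depth=1]
Event 6 (EXEC): [IRQ0] PC=0: INC 2 -> ACC=4 [depth=1]
Event 7 (EXEC): [IRQ0] PC=1: IRET -> resume MAIN at PC=1 (depth now 0) [depth=0]
Event 8 (EXEC): [MAIN] PC=1: DEC 4 -> ACC=0 [depth=0]
Event 9 (EXEC): [MAIN] PC=2: INC 1 -> ACC=1 [depth=0]
Event 10 (EXEC): [MAIN] PC=3: INC 2 -> ACC=3 [depth=0]
Event 11 (EXEC): [MAIN] PC=4: INC 1 -> ACC=4 [depth=0]
Event 12 (EXEC): [MAIN] PC=5: HALT [depth=0]
Max depth observed: 2

Answer: 2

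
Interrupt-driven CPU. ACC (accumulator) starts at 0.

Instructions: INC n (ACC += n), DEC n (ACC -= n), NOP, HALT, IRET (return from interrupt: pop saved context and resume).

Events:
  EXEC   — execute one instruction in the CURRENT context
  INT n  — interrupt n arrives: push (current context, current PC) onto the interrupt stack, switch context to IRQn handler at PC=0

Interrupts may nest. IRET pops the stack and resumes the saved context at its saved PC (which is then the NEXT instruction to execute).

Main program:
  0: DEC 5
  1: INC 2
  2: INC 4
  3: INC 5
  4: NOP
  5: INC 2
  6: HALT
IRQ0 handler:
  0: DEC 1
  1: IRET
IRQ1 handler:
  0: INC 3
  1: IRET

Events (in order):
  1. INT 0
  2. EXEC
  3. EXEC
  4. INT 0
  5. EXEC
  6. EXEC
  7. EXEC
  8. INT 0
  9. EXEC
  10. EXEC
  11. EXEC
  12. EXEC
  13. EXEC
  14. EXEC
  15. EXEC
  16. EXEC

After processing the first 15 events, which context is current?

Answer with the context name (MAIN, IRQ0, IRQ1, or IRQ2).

Answer: MAIN

Derivation:
Event 1 (INT 0): INT 0 arrives: push (MAIN, PC=0), enter IRQ0 at PC=0 (depth now 1)
Event 2 (EXEC): [IRQ0] PC=0: DEC 1 -> ACC=-1
Event 3 (EXEC): [IRQ0] PC=1: IRET -> resume MAIN at PC=0 (depth now 0)
Event 4 (INT 0): INT 0 arrives: push (MAIN, PC=0), enter IRQ0 at PC=0 (depth now 1)
Event 5 (EXEC): [IRQ0] PC=0: DEC 1 -> ACC=-2
Event 6 (EXEC): [IRQ0] PC=1: IRET -> resume MAIN at PC=0 (depth now 0)
Event 7 (EXEC): [MAIN] PC=0: DEC 5 -> ACC=-7
Event 8 (INT 0): INT 0 arrives: push (MAIN, PC=1), enter IRQ0 at PC=0 (depth now 1)
Event 9 (EXEC): [IRQ0] PC=0: DEC 1 -> ACC=-8
Event 10 (EXEC): [IRQ0] PC=1: IRET -> resume MAIN at PC=1 (depth now 0)
Event 11 (EXEC): [MAIN] PC=1: INC 2 -> ACC=-6
Event 12 (EXEC): [MAIN] PC=2: INC 4 -> ACC=-2
Event 13 (EXEC): [MAIN] PC=3: INC 5 -> ACC=3
Event 14 (EXEC): [MAIN] PC=4: NOP
Event 15 (EXEC): [MAIN] PC=5: INC 2 -> ACC=5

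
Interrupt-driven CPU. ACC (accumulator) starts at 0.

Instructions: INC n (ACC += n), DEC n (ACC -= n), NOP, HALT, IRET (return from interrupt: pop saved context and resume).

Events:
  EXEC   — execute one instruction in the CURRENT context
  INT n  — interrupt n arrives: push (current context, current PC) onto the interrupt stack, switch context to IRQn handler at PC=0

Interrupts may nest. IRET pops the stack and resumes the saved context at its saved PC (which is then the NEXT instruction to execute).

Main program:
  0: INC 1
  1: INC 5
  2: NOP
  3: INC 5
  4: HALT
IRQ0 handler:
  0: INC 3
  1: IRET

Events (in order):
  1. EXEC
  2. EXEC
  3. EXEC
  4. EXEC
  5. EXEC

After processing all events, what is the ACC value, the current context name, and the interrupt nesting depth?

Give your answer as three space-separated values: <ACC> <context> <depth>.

Event 1 (EXEC): [MAIN] PC=0: INC 1 -> ACC=1
Event 2 (EXEC): [MAIN] PC=1: INC 5 -> ACC=6
Event 3 (EXEC): [MAIN] PC=2: NOP
Event 4 (EXEC): [MAIN] PC=3: INC 5 -> ACC=11
Event 5 (EXEC): [MAIN] PC=4: HALT

Answer: 11 MAIN 0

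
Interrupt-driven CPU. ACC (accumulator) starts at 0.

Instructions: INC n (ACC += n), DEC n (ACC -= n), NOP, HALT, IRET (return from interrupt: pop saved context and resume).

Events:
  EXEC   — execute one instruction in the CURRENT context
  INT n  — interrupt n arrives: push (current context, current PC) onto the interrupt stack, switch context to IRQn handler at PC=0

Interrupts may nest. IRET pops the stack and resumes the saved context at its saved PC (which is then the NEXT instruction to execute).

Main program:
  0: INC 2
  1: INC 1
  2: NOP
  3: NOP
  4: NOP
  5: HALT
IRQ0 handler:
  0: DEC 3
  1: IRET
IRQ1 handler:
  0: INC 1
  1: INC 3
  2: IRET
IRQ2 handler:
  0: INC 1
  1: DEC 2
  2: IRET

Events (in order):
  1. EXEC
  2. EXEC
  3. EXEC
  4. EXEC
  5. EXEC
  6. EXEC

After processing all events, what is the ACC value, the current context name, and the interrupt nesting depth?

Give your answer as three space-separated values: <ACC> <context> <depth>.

Event 1 (EXEC): [MAIN] PC=0: INC 2 -> ACC=2
Event 2 (EXEC): [MAIN] PC=1: INC 1 -> ACC=3
Event 3 (EXEC): [MAIN] PC=2: NOP
Event 4 (EXEC): [MAIN] PC=3: NOP
Event 5 (EXEC): [MAIN] PC=4: NOP
Event 6 (EXEC): [MAIN] PC=5: HALT

Answer: 3 MAIN 0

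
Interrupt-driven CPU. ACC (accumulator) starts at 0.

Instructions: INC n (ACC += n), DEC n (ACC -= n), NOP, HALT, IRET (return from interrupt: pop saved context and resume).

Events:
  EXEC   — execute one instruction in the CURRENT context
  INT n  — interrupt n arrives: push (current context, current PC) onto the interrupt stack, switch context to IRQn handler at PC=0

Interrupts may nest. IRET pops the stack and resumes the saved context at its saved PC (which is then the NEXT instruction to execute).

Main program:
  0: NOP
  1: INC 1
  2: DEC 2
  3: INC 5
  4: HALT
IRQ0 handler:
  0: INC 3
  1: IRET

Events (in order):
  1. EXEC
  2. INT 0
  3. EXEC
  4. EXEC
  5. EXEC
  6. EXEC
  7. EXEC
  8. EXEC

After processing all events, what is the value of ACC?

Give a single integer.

Event 1 (EXEC): [MAIN] PC=0: NOP
Event 2 (INT 0): INT 0 arrives: push (MAIN, PC=1), enter IRQ0 at PC=0 (depth now 1)
Event 3 (EXEC): [IRQ0] PC=0: INC 3 -> ACC=3
Event 4 (EXEC): [IRQ0] PC=1: IRET -> resume MAIN at PC=1 (depth now 0)
Event 5 (EXEC): [MAIN] PC=1: INC 1 -> ACC=4
Event 6 (EXEC): [MAIN] PC=2: DEC 2 -> ACC=2
Event 7 (EXEC): [MAIN] PC=3: INC 5 -> ACC=7
Event 8 (EXEC): [MAIN] PC=4: HALT

Answer: 7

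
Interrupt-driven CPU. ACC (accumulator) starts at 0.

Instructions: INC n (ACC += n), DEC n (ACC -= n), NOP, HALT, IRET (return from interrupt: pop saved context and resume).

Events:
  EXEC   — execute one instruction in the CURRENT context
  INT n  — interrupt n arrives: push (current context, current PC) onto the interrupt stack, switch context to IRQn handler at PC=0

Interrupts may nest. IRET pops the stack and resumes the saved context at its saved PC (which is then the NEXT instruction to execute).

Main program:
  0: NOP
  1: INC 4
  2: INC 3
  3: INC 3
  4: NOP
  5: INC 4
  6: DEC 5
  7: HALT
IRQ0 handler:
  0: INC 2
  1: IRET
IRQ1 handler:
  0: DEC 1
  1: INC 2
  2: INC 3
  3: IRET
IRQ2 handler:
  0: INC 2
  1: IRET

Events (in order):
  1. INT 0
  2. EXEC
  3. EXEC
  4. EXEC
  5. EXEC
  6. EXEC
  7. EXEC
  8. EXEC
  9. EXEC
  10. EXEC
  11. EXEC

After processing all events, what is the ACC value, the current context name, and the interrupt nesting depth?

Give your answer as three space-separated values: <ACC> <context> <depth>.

Answer: 11 MAIN 0

Derivation:
Event 1 (INT 0): INT 0 arrives: push (MAIN, PC=0), enter IRQ0 at PC=0 (depth now 1)
Event 2 (EXEC): [IRQ0] PC=0: INC 2 -> ACC=2
Event 3 (EXEC): [IRQ0] PC=1: IRET -> resume MAIN at PC=0 (depth now 0)
Event 4 (EXEC): [MAIN] PC=0: NOP
Event 5 (EXEC): [MAIN] PC=1: INC 4 -> ACC=6
Event 6 (EXEC): [MAIN] PC=2: INC 3 -> ACC=9
Event 7 (EXEC): [MAIN] PC=3: INC 3 -> ACC=12
Event 8 (EXEC): [MAIN] PC=4: NOP
Event 9 (EXEC): [MAIN] PC=5: INC 4 -> ACC=16
Event 10 (EXEC): [MAIN] PC=6: DEC 5 -> ACC=11
Event 11 (EXEC): [MAIN] PC=7: HALT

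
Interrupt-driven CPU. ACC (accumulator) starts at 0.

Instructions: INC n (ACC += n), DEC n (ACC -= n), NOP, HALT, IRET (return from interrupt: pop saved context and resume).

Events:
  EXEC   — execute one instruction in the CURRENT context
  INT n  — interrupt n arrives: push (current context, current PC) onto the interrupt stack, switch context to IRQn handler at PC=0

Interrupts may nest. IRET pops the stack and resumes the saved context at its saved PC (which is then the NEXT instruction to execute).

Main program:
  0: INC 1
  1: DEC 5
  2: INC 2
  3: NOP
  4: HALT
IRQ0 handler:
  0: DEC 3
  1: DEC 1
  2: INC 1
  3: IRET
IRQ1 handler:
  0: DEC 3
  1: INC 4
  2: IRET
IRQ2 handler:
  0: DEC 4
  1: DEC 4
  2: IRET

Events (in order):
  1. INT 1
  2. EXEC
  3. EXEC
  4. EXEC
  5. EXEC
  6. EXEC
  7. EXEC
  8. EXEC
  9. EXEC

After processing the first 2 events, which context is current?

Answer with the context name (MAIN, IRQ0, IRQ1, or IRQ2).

Event 1 (INT 1): INT 1 arrives: push (MAIN, PC=0), enter IRQ1 at PC=0 (depth now 1)
Event 2 (EXEC): [IRQ1] PC=0: DEC 3 -> ACC=-3

Answer: IRQ1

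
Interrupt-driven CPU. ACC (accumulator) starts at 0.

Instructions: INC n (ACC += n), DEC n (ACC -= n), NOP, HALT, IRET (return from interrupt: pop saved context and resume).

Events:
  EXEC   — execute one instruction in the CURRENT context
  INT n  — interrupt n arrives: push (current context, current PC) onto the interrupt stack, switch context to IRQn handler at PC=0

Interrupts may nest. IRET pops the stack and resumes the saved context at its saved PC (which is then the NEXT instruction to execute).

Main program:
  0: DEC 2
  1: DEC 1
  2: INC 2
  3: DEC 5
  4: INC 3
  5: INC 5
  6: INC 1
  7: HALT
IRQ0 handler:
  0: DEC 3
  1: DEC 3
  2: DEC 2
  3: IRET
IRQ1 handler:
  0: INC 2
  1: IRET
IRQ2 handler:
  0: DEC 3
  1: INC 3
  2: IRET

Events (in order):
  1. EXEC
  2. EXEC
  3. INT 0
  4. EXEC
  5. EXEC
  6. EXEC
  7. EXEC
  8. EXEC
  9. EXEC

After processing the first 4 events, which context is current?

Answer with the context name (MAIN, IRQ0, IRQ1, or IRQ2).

Event 1 (EXEC): [MAIN] PC=0: DEC 2 -> ACC=-2
Event 2 (EXEC): [MAIN] PC=1: DEC 1 -> ACC=-3
Event 3 (INT 0): INT 0 arrives: push (MAIN, PC=2), enter IRQ0 at PC=0 (depth now 1)
Event 4 (EXEC): [IRQ0] PC=0: DEC 3 -> ACC=-6

Answer: IRQ0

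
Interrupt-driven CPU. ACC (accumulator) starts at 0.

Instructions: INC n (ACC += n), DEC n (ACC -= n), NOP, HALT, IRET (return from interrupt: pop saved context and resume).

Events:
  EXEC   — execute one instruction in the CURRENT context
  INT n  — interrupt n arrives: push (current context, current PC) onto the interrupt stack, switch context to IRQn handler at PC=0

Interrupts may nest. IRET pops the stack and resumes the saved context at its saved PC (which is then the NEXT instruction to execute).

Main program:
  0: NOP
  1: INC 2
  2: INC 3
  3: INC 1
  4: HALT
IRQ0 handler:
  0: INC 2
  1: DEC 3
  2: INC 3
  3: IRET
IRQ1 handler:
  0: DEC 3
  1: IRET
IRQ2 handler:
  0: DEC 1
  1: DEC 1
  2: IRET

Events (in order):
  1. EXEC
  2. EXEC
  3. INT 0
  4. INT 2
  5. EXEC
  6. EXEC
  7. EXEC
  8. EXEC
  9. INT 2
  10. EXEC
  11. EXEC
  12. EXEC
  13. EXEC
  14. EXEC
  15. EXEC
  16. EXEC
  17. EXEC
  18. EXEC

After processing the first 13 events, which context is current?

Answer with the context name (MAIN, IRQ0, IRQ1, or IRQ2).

Answer: IRQ0

Derivation:
Event 1 (EXEC): [MAIN] PC=0: NOP
Event 2 (EXEC): [MAIN] PC=1: INC 2 -> ACC=2
Event 3 (INT 0): INT 0 arrives: push (MAIN, PC=2), enter IRQ0 at PC=0 (depth now 1)
Event 4 (INT 2): INT 2 arrives: push (IRQ0, PC=0), enter IRQ2 at PC=0 (depth now 2)
Event 5 (EXEC): [IRQ2] PC=0: DEC 1 -> ACC=1
Event 6 (EXEC): [IRQ2] PC=1: DEC 1 -> ACC=0
Event 7 (EXEC): [IRQ2] PC=2: IRET -> resume IRQ0 at PC=0 (depth now 1)
Event 8 (EXEC): [IRQ0] PC=0: INC 2 -> ACC=2
Event 9 (INT 2): INT 2 arrives: push (IRQ0, PC=1), enter IRQ2 at PC=0 (depth now 2)
Event 10 (EXEC): [IRQ2] PC=0: DEC 1 -> ACC=1
Event 11 (EXEC): [IRQ2] PC=1: DEC 1 -> ACC=0
Event 12 (EXEC): [IRQ2] PC=2: IRET -> resume IRQ0 at PC=1 (depth now 1)
Event 13 (EXEC): [IRQ0] PC=1: DEC 3 -> ACC=-3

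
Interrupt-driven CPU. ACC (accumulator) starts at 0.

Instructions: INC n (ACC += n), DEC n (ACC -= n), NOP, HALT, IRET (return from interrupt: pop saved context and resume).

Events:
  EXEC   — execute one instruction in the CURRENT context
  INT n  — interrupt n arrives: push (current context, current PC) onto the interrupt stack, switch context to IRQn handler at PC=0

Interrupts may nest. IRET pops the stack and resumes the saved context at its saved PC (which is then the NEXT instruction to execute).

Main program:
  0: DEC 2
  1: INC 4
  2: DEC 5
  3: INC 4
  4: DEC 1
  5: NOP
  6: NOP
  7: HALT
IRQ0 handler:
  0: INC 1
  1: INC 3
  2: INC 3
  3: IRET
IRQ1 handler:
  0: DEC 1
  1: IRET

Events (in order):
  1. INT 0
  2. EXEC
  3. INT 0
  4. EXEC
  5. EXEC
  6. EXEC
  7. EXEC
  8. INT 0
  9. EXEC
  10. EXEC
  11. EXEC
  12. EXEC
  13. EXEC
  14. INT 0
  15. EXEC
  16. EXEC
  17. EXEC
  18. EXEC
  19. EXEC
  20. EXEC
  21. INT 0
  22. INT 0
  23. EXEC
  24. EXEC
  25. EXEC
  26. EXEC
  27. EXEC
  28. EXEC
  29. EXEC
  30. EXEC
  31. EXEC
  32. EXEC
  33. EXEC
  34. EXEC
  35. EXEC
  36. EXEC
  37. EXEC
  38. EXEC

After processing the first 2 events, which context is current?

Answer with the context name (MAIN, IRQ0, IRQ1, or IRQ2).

Event 1 (INT 0): INT 0 arrives: push (MAIN, PC=0), enter IRQ0 at PC=0 (depth now 1)
Event 2 (EXEC): [IRQ0] PC=0: INC 1 -> ACC=1

Answer: IRQ0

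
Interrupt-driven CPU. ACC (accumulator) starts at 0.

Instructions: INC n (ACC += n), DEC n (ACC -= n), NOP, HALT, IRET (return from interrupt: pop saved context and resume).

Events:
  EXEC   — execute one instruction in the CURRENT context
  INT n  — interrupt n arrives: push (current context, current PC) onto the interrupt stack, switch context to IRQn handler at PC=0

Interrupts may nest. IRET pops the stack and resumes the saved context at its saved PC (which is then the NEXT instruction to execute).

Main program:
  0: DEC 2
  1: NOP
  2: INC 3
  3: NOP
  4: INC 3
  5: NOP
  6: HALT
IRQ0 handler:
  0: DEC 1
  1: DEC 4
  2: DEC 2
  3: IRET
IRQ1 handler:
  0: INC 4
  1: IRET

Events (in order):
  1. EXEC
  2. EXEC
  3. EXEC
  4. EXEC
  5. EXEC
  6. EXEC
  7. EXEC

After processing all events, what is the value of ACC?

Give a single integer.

Event 1 (EXEC): [MAIN] PC=0: DEC 2 -> ACC=-2
Event 2 (EXEC): [MAIN] PC=1: NOP
Event 3 (EXEC): [MAIN] PC=2: INC 3 -> ACC=1
Event 4 (EXEC): [MAIN] PC=3: NOP
Event 5 (EXEC): [MAIN] PC=4: INC 3 -> ACC=4
Event 6 (EXEC): [MAIN] PC=5: NOP
Event 7 (EXEC): [MAIN] PC=6: HALT

Answer: 4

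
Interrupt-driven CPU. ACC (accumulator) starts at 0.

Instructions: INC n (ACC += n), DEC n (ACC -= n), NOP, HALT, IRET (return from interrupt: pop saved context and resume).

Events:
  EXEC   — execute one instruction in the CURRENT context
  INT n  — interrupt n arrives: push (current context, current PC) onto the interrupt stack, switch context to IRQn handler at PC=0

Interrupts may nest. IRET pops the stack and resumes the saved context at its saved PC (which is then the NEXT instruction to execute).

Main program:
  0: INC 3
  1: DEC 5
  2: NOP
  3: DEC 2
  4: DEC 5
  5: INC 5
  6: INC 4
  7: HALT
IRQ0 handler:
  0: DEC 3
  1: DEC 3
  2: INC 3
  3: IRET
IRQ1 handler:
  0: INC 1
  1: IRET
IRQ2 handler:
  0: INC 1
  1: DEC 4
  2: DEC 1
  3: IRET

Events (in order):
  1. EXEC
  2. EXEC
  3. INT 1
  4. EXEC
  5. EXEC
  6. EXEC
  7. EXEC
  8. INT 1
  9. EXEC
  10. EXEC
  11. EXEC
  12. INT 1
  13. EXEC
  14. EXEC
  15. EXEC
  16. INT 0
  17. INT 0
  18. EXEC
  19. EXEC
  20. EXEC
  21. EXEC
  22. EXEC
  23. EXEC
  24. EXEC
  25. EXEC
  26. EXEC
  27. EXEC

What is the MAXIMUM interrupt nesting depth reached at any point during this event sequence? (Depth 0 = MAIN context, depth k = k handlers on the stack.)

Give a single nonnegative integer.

Answer: 2

Derivation:
Event 1 (EXEC): [MAIN] PC=0: INC 3 -> ACC=3 [depth=0]
Event 2 (EXEC): [MAIN] PC=1: DEC 5 -> ACC=-2 [depth=0]
Event 3 (INT 1): INT 1 arrives: push (MAIN, PC=2), enter IRQ1 at PC=0 (depth now 1) [depth=1]
Event 4 (EXEC): [IRQ1] PC=0: INC 1 -> ACC=-1 [depth=1]
Event 5 (EXEC): [IRQ1] PC=1: IRET -> resume MAIN at PC=2 (depth now 0) [depth=0]
Event 6 (EXEC): [MAIN] PC=2: NOP [depth=0]
Event 7 (EXEC): [MAIN] PC=3: DEC 2 -> ACC=-3 [depth=0]
Event 8 (INT 1): INT 1 arrives: push (MAIN, PC=4), enter IRQ1 at PC=0 (depth now 1) [depth=1]
Event 9 (EXEC): [IRQ1] PC=0: INC 1 -> ACC=-2 [depth=1]
Event 10 (EXEC): [IRQ1] PC=1: IRET -> resume MAIN at PC=4 (depth now 0) [depth=0]
Event 11 (EXEC): [MAIN] PC=4: DEC 5 -> ACC=-7 [depth=0]
Event 12 (INT 1): INT 1 arrives: push (MAIN, PC=5), enter IRQ1 at PC=0 (depth now 1) [depth=1]
Event 13 (EXEC): [IRQ1] PC=0: INC 1 -> ACC=-6 [depth=1]
Event 14 (EXEC): [IRQ1] PC=1: IRET -> resume MAIN at PC=5 (depth now 0) [depth=0]
Event 15 (EXEC): [MAIN] PC=5: INC 5 -> ACC=-1 [depth=0]
Event 16 (INT 0): INT 0 arrives: push (MAIN, PC=6), enter IRQ0 at PC=0 (depth now 1) [depth=1]
Event 17 (INT 0): INT 0 arrives: push (IRQ0, PC=0), enter IRQ0 at PC=0 (depth now 2) [depth=2]
Event 18 (EXEC): [IRQ0] PC=0: DEC 3 -> ACC=-4 [depth=2]
Event 19 (EXEC): [IRQ0] PC=1: DEC 3 -> ACC=-7 [depth=2]
Event 20 (EXEC): [IRQ0] PC=2: INC 3 -> ACC=-4 [depth=2]
Event 21 (EXEC): [IRQ0] PC=3: IRET -> resume IRQ0 at PC=0 (depth now 1) [depth=1]
Event 22 (EXEC): [IRQ0] PC=0: DEC 3 -> ACC=-7 [depth=1]
Event 23 (EXEC): [IRQ0] PC=1: DEC 3 -> ACC=-10 [depth=1]
Event 24 (EXEC): [IRQ0] PC=2: INC 3 -> ACC=-7 [depth=1]
Event 25 (EXEC): [IRQ0] PC=3: IRET -> resume MAIN at PC=6 (depth now 0) [depth=0]
Event 26 (EXEC): [MAIN] PC=6: INC 4 -> ACC=-3 [depth=0]
Event 27 (EXEC): [MAIN] PC=7: HALT [depth=0]
Max depth observed: 2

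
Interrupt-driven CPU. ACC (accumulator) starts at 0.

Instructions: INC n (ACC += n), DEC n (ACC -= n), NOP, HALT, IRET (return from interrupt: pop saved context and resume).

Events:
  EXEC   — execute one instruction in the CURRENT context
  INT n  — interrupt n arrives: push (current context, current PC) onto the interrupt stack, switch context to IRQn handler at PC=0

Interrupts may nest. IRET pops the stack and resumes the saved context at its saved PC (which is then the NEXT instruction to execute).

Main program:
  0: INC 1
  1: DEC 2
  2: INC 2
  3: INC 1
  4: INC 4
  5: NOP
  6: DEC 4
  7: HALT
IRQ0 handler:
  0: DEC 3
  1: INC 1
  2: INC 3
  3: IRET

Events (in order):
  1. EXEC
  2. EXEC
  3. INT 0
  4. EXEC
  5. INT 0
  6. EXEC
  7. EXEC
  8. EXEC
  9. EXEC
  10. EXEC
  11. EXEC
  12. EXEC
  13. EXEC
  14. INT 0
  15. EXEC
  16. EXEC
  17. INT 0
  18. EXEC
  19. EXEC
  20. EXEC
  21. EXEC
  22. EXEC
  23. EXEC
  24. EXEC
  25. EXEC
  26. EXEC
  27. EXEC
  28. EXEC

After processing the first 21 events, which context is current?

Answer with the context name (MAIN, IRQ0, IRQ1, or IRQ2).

Event 1 (EXEC): [MAIN] PC=0: INC 1 -> ACC=1
Event 2 (EXEC): [MAIN] PC=1: DEC 2 -> ACC=-1
Event 3 (INT 0): INT 0 arrives: push (MAIN, PC=2), enter IRQ0 at PC=0 (depth now 1)
Event 4 (EXEC): [IRQ0] PC=0: DEC 3 -> ACC=-4
Event 5 (INT 0): INT 0 arrives: push (IRQ0, PC=1), enter IRQ0 at PC=0 (depth now 2)
Event 6 (EXEC): [IRQ0] PC=0: DEC 3 -> ACC=-7
Event 7 (EXEC): [IRQ0] PC=1: INC 1 -> ACC=-6
Event 8 (EXEC): [IRQ0] PC=2: INC 3 -> ACC=-3
Event 9 (EXEC): [IRQ0] PC=3: IRET -> resume IRQ0 at PC=1 (depth now 1)
Event 10 (EXEC): [IRQ0] PC=1: INC 1 -> ACC=-2
Event 11 (EXEC): [IRQ0] PC=2: INC 3 -> ACC=1
Event 12 (EXEC): [IRQ0] PC=3: IRET -> resume MAIN at PC=2 (depth now 0)
Event 13 (EXEC): [MAIN] PC=2: INC 2 -> ACC=3
Event 14 (INT 0): INT 0 arrives: push (MAIN, PC=3), enter IRQ0 at PC=0 (depth now 1)
Event 15 (EXEC): [IRQ0] PC=0: DEC 3 -> ACC=0
Event 16 (EXEC): [IRQ0] PC=1: INC 1 -> ACC=1
Event 17 (INT 0): INT 0 arrives: push (IRQ0, PC=2), enter IRQ0 at PC=0 (depth now 2)
Event 18 (EXEC): [IRQ0] PC=0: DEC 3 -> ACC=-2
Event 19 (EXEC): [IRQ0] PC=1: INC 1 -> ACC=-1
Event 20 (EXEC): [IRQ0] PC=2: INC 3 -> ACC=2
Event 21 (EXEC): [IRQ0] PC=3: IRET -> resume IRQ0 at PC=2 (depth now 1)

Answer: IRQ0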